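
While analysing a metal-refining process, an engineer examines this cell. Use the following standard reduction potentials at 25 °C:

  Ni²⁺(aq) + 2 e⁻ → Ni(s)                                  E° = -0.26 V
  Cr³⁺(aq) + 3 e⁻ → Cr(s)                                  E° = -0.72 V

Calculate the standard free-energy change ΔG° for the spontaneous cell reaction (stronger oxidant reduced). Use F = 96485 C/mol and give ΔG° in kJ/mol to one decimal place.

-266.3 kJ/mol

Ni²⁺/Ni (E° = -0.26 V) is the cathode; Cr³⁺/Cr (E° = -0.72 V) is the anode, so E°cell = +0.46 V.
Balancing electrons gives n = 6 (lcm of 2 and 3).
ΔG° = −nFE° = −(6)(96485)(+0.46) = -266,299 J = -266.3 kJ/mol.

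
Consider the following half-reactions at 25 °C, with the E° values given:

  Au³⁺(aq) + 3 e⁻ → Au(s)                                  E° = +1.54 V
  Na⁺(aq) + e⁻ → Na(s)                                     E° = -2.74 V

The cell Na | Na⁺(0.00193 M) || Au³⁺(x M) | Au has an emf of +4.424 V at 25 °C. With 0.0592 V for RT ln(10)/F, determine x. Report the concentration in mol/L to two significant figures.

0.14 M

Au³⁺/Au is the cathode, Na⁺/Na the anode: E°cell = +4.28 V, n = 3.
Overall reaction: Au³⁺(aq) + 3 Na(s) → Au(s) + 3 Na⁺(aq); Q = [Na⁺]^3/[Au³⁺]^1.
From E = E° − (0.0592/n) log Q: log Q = (E° − E)·n/0.0592 = (+4.28 − (+4.424))·3/0.0592 = -7.2973.
So 1·log[Au³⁺] = 3·log(0.00193) − log Q = -8.1433 − (-7.2973) = -0.8460; [Au³⁺] = 10^(-0.8460) ≈ 0.14 M.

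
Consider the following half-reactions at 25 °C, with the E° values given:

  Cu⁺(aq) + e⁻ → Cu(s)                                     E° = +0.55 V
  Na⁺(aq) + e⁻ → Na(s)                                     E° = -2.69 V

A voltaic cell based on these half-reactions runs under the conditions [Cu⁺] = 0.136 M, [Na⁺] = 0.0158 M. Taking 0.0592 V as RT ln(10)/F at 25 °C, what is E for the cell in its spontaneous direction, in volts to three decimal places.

+3.295 V

Cu⁺/Cu is the cathode (higher E°), Na⁺/Na the anode: E°cell = +0.55 − (-2.69) = +3.24 V, n = 1.
Overall: Cu⁺(aq) + Na(s) → Cu(s) + Na⁺(aq)
Q = [Na⁺] / ([Cu⁺]); log Q = -0.935.
E = E° − (0.0592/n) log Q = +3.24 − (0.0592/1)(-0.935) = +3.295 V.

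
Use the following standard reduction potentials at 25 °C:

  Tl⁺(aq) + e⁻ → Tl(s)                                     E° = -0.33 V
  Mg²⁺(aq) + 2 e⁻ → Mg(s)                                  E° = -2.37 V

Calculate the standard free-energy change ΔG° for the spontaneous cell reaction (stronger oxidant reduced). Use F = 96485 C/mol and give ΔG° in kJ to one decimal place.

Tl⁺/Tl (E° = -0.33 V) is the cathode; Mg²⁺/Mg (E° = -2.37 V) is the anode, so E°cell = +2.04 V.
Balancing electrons gives n = 2 (lcm of 1 and 2).
ΔG° = −nFE° = −(2)(96485)(+2.04) = -393,659 J = -393.7 kJ.

-393.7 kJ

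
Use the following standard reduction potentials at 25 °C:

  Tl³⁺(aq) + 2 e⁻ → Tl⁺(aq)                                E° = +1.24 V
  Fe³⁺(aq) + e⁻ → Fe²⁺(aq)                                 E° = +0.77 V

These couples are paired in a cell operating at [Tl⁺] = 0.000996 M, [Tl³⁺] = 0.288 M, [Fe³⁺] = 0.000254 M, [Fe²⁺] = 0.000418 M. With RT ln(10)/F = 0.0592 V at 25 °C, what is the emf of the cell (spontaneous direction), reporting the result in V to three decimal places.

+0.556 V

Tl³⁺/Tl⁺ is the cathode (higher E°), Fe³⁺/Fe²⁺ the anode: E°cell = +1.24 − (+0.77) = +0.47 V, n = 2.
Overall: Tl³⁺(aq) + 2 Fe²⁺(aq) → Tl⁺(aq) + 2 Fe³⁺(aq)
Q = [Tl⁺]·[Fe³⁺]^2 / ([Tl³⁺]·[Fe²⁺]^2); log Q = -2.894.
E = E° − (0.0592/n) log Q = +0.47 − (0.0592/2)(-2.894) = +0.556 V.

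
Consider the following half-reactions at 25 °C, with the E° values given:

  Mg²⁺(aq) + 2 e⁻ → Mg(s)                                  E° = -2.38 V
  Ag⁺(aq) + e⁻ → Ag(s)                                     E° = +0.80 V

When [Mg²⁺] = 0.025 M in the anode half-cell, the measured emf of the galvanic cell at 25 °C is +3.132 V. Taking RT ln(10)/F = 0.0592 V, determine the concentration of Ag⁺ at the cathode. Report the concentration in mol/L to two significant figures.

0.024 M

Ag⁺/Ag is the cathode, Mg²⁺/Mg the anode: E°cell = +3.18 V, n = 2.
Overall reaction: 2 Ag⁺(aq) + Mg(s) → 2 Ag(s) + Mg²⁺(aq); Q = [Mg²⁺]^1/[Ag⁺]^2.
From E = E° − (0.0592/n) log Q: log Q = (E° − E)·n/0.0592 = (+3.18 − (+3.132))·2/0.0592 = 1.6216.
So 2·log[Ag⁺] = 1·log(0.025) − log Q = -1.6021 − (1.6216) = -3.2237; log[Ag⁺] = -3.2237 / 2 = -1.6119; [Ag⁺] = 10^(-1.6119) ≈ 0.024 M.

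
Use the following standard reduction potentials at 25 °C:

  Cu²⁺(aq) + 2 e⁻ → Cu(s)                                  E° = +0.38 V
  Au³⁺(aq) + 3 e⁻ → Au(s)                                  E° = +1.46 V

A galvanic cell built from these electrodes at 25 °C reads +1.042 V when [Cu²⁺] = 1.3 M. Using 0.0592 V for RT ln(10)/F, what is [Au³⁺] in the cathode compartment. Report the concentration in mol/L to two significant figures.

Au³⁺/Au is the cathode, Cu²⁺/Cu the anode: E°cell = +1.08 V, n = 6.
Overall reaction: 2 Au³⁺(aq) + 3 Cu(s) → 2 Au(s) + 3 Cu²⁺(aq); Q = [Cu²⁺]^3/[Au³⁺]^2.
From E = E° − (0.0592/n) log Q: log Q = (E° − E)·n/0.0592 = (+1.08 − (+1.042))·6/0.0592 = 3.8514.
So 2·log[Au³⁺] = 3·log(1.3) − log Q = 0.3418 − (3.8514) = -3.5096; log[Au³⁺] = -3.5096 / 2 = -1.7548; [Au³⁺] = 10^(-1.7548) ≈ 0.018 M.

0.018 M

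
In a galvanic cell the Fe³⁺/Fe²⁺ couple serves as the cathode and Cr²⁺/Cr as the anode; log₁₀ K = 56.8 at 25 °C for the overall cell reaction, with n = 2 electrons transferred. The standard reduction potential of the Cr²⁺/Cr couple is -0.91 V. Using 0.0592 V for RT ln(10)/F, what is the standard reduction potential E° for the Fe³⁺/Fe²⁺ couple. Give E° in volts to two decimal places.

E°cell = (0.0592/n)·log K = (0.0592/2)(56.8) = +1.681 V.
Since Fe³⁺/Fe²⁺ is the cathode and Cr²⁺/Cr the anode, E°cell = E°(Fe³⁺/Fe²⁺) − E°(Cr²⁺/Cr).
So E°(Fe³⁺/Fe²⁺) = E°cell + E°(Cr²⁺/Cr) = +1.681 + (-0.91) = +0.77 V.

+0.77 V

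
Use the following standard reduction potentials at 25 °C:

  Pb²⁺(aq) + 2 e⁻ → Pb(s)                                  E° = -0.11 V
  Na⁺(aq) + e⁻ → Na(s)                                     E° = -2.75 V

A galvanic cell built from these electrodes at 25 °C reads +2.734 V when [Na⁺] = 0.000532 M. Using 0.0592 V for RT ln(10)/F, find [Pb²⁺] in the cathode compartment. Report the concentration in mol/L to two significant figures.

0.00042 M

Pb²⁺/Pb is the cathode, Na⁺/Na the anode: E°cell = +2.64 V, n = 2.
Overall reaction: Pb²⁺(aq) + 2 Na(s) → Pb(s) + 2 Na⁺(aq); Q = [Na⁺]^2/[Pb²⁺]^1.
From E = E° − (0.0592/n) log Q: log Q = (E° − E)·n/0.0592 = (+2.64 − (+2.734))·2/0.0592 = -3.1757.
So 1·log[Pb²⁺] = 2·log(0.000532) − log Q = -6.5482 − (-3.1757) = -3.3725; [Pb²⁺] = 10^(-3.3725) ≈ 0.00042 M.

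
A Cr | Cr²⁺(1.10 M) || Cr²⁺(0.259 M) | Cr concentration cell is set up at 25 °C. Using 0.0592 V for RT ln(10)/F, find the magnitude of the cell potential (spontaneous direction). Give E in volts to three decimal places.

+0.019 V

For a concentration cell E°cell = 0. The 1.10 M side is the cathode (reduction is favoured where [Cr²⁺] is higher).
With n = 2, E = −(0.0592/2) log([Cr²⁺]ₐₙ/[Cr²⁺]꜀ₐₜ) = −(0.0592/2) log(0.259/1.1) = −(0.0592/2)(-0.628) = +0.019 V.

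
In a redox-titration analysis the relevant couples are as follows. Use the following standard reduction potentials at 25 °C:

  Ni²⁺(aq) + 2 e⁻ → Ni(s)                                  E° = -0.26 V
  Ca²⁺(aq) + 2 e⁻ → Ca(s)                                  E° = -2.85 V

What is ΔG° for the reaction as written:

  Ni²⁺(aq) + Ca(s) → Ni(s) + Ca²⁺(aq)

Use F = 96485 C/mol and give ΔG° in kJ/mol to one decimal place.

-499.8 kJ/mol

As written, Ni²⁺/Ni is reduced (cathode) and Ca²⁺/Ca is oxidised (anode), so E°cell = (-0.26) − (-2.85) = +2.59 V.
Balancing electrons gives n = 2.
ΔG° = −nFE° = −(2)(96485)(+2.59) = -499,792 J = -499.8 kJ/mol.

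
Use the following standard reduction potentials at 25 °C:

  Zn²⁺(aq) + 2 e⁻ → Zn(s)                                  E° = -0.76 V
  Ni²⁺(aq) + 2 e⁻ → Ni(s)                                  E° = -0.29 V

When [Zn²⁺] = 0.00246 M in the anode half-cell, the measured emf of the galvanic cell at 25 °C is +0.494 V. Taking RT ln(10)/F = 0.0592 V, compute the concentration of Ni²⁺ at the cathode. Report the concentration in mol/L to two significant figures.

Ni²⁺/Ni is the cathode, Zn²⁺/Zn the anode: E°cell = +0.47 V, n = 2.
Overall reaction: Ni²⁺(aq) + Zn(s) → Ni(s) + Zn²⁺(aq); Q = [Zn²⁺]^1/[Ni²⁺]^1.
From E = E° − (0.0592/n) log Q: log Q = (E° − E)·n/0.0592 = (+0.47 − (+0.494))·2/0.0592 = -0.8108.
So 1·log[Ni²⁺] = 1·log(0.00246) − log Q = -2.6091 − (-0.8108) = -1.7983; [Ni²⁺] = 10^(-1.7983) ≈ 0.016 M.

0.016 M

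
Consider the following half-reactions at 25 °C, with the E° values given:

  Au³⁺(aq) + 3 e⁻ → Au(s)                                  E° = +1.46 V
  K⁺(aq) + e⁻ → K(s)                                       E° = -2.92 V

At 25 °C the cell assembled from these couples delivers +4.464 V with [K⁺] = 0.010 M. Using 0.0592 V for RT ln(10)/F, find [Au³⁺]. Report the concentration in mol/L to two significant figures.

0.018 M

Au³⁺/Au is the cathode, K⁺/K the anode: E°cell = +4.38 V, n = 3.
Overall reaction: Au³⁺(aq) + 3 K(s) → Au(s) + 3 K⁺(aq); Q = [K⁺]^3/[Au³⁺]^1.
From E = E° − (0.0592/n) log Q: log Q = (E° − E)·n/0.0592 = (+4.38 − (+4.464))·3/0.0592 = -4.2568.
So 1·log[Au³⁺] = 3·log(0.01) − log Q = -6.0000 − (-4.2568) = -1.7432; [Au³⁺] = 10^(-1.7432) ≈ 0.018 M.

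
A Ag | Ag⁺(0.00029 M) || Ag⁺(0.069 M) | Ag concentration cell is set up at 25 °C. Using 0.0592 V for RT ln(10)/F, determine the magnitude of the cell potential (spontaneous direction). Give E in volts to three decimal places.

For a concentration cell E°cell = 0. The 0.069 M side is the cathode (reduction is favoured where [Ag⁺] is higher).
With n = 1, E = −(0.0592/1) log([Ag⁺]ₐₙ/[Ag⁺]꜀ₐₜ) = −(0.0592/1) log(0.00029/0.069) = −(0.0592/1)(-2.376) = +0.141 V.

+0.141 V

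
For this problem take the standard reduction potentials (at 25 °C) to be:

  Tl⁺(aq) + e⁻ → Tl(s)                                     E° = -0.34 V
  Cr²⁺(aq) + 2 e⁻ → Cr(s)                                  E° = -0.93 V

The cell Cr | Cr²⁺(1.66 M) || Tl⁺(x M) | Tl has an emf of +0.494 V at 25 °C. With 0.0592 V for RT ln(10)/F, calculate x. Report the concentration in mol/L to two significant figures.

0.031 M

Tl⁺/Tl is the cathode, Cr²⁺/Cr the anode: E°cell = +0.59 V, n = 2.
Overall reaction: 2 Tl⁺(aq) + Cr(s) → 2 Tl(s) + Cr²⁺(aq); Q = [Cr²⁺]^1/[Tl⁺]^2.
From E = E° − (0.0592/n) log Q: log Q = (E° − E)·n/0.0592 = (+0.59 − (+0.494))·2/0.0592 = 3.2432.
So 2·log[Tl⁺] = 1·log(1.66) − log Q = 0.2201 − (3.2432) = -3.0231; log[Tl⁺] = -3.0231 / 2 = -1.5115; [Tl⁺] = 10^(-1.5115) ≈ 0.031 M.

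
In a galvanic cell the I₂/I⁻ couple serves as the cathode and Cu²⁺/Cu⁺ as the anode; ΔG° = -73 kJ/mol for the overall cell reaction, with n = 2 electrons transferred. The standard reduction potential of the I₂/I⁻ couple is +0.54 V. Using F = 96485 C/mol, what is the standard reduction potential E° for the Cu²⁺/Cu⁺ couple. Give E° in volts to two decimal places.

E°cell = −ΔG°/(nF) = −(-73×10³)/((2)(96485)) = +0.378 V.
Since I₂/I⁻ is the cathode and Cu²⁺/Cu⁺ the anode, E°cell = E°(I₂/I⁻) − E°(Cu²⁺/Cu⁺).
So E°(Cu²⁺/Cu⁺) = E°(I₂/I⁻) − E°cell = (+0.54) − (+0.378) = +0.16 V.

+0.16 V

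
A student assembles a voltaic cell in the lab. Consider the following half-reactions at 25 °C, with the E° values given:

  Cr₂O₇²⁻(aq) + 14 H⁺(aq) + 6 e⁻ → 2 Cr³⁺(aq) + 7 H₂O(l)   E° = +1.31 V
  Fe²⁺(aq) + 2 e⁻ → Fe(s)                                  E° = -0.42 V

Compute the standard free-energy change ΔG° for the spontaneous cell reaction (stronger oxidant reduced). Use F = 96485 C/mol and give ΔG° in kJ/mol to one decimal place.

Cr₂O₇²⁻/Cr³⁺ (E° = +1.31 V) is the cathode; Fe²⁺/Fe (E° = -0.42 V) is the anode, so E°cell = +1.73 V.
Balancing electrons gives n = 6 (lcm of 6 and 2).
ΔG° = −nFE° = −(6)(96485)(+1.73) = -1,001,514 J = -1001.5 kJ/mol.

-1001.5 kJ/mol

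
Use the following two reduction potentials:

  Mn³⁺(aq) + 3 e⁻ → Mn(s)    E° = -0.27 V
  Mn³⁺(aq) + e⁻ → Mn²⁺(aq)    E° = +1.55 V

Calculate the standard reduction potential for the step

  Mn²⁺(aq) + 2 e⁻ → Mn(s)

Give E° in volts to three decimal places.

-1.180 V

Sequential free energies add, so n₃E°₃ = n₁E°₁ + n₂E°₂.
With n₃ = 3, and the known step contributing 1×(+1.55) V, the unknown satisfies 2·E° = 3×(-0.27) − 1×(+1.55) = -2.360.
E° = -2.360 / 2 = -1.180 V.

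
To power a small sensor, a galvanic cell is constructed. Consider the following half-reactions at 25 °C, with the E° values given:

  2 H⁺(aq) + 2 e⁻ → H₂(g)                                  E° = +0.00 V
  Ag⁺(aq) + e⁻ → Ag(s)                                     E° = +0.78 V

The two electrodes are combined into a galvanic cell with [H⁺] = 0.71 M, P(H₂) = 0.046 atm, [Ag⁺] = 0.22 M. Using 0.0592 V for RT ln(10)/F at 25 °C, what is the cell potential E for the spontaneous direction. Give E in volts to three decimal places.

+0.710 V

Ag⁺/Ag is the cathode (higher E°), H⁺/H₂ the anode: E°cell = +0.78 − (+0.00) = +0.78 V, n = 2.
Overall: 2 Ag⁺(aq) + H₂(g) → 2 Ag(s) + 2 H⁺(aq)
Q = [H⁺]^2 / ([Ag⁺]^2·P(H₂)); log Q = 2.355.
E = E° − (0.0592/n) log Q = +0.78 − (0.0592/2)(2.355) = +0.710 V.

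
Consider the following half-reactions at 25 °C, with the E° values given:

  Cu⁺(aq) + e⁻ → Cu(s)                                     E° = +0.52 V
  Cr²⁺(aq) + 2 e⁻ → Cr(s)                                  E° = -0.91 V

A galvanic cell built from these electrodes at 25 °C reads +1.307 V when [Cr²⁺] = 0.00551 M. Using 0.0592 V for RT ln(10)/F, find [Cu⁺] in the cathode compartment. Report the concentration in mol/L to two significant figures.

Cu⁺/Cu is the cathode, Cr²⁺/Cr the anode: E°cell = +1.43 V, n = 2.
Overall reaction: 2 Cu⁺(aq) + Cr(s) → 2 Cu(s) + Cr²⁺(aq); Q = [Cr²⁺]^1/[Cu⁺]^2.
From E = E° − (0.0592/n) log Q: log Q = (E° − E)·n/0.0592 = (+1.43 − (+1.307))·2/0.0592 = 4.1554.
So 2·log[Cu⁺] = 1·log(0.00551) − log Q = -2.2588 − (4.1554) = -6.4142; log[Cu⁺] = -6.4142 / 2 = -3.2071; [Cu⁺] = 10^(-3.2071) ≈ 0.00062 M.

0.00062 M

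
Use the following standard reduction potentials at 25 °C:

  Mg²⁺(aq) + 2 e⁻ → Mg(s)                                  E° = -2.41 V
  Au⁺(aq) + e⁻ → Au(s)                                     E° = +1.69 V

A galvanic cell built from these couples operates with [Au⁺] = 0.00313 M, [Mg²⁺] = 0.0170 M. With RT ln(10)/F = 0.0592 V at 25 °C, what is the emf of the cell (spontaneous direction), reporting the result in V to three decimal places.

Au⁺/Au is the cathode (higher E°), Mg²⁺/Mg the anode: E°cell = +1.69 − (-2.41) = +4.10 V, n = 2.
Overall: 2 Au⁺(aq) + Mg(s) → 2 Au(s) + Mg²⁺(aq)
Q = [Mg²⁺] / ([Au⁺]^2); log Q = 3.239.
E = E° − (0.0592/n) log Q = +4.10 − (0.0592/2)(3.239) = +4.004 V.

+4.004 V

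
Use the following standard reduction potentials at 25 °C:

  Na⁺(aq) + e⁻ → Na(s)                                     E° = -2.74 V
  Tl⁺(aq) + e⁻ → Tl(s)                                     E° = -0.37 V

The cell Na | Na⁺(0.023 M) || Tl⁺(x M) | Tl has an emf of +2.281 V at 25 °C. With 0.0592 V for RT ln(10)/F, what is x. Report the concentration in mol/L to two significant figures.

Tl⁺/Tl is the cathode, Na⁺/Na the anode: E°cell = +2.37 V, n = 1.
Overall reaction: Tl⁺(aq) + Na(s) → Tl(s) + Na⁺(aq); Q = [Na⁺]^1/[Tl⁺]^1.
From E = E° − (0.0592/n) log Q: log Q = (E° − E)·n/0.0592 = (+2.37 − (+2.281))·1/0.0592 = 1.5034.
So 1·log[Tl⁺] = 1·log(0.023) − log Q = -1.6383 − (1.5034) = -3.1417; [Tl⁺] = 10^(-3.1417) ≈ 0.00072 M.

0.00072 M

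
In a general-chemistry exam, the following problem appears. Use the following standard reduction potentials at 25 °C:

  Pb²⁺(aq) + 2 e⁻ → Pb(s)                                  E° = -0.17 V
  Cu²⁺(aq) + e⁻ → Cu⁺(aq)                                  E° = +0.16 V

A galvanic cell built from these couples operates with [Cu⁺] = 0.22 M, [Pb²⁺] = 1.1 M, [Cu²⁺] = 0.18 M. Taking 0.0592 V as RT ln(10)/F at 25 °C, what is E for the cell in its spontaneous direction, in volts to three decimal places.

Cu²⁺/Cu⁺ is the cathode (higher E°), Pb²⁺/Pb the anode: E°cell = +0.16 − (-0.17) = +0.33 V, n = 2.
Overall: 2 Cu²⁺(aq) + Pb(s) → 2 Cu⁺(aq) + Pb²⁺(aq)
Q = [Cu⁺]^2·[Pb²⁺] / ([Cu²⁺]^2); log Q = 0.216.
E = E° − (0.0592/n) log Q = +0.33 − (0.0592/2)(0.216) = +0.324 V.

+0.324 V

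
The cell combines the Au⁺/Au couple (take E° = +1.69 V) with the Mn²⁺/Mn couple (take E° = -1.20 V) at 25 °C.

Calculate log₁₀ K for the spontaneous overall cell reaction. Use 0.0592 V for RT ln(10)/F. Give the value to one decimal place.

97.6

Cathode: Au⁺/Au; anode: Mn²⁺/Mn. E°cell = +2.89 V, n = 2.
log K = nE°cell / 0.0592 = (2)(+2.89) / 0.0592 = 97.6.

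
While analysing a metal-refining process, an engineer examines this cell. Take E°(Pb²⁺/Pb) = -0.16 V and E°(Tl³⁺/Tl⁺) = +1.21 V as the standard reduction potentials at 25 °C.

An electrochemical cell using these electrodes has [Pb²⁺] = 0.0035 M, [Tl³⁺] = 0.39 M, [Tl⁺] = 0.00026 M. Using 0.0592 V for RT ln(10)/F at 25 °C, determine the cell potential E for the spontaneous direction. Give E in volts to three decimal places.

Tl³⁺/Tl⁺ is the cathode (higher E°), Pb²⁺/Pb the anode: E°cell = +1.21 − (-0.16) = +1.37 V, n = 2.
Overall: Tl³⁺(aq) + Pb(s) → Tl⁺(aq) + Pb²⁺(aq)
Q = [Tl⁺]·[Pb²⁺] / ([Tl³⁺]); log Q = -5.632.
E = E° − (0.0592/n) log Q = +1.37 − (0.0592/2)(-5.632) = +1.537 V.

+1.537 V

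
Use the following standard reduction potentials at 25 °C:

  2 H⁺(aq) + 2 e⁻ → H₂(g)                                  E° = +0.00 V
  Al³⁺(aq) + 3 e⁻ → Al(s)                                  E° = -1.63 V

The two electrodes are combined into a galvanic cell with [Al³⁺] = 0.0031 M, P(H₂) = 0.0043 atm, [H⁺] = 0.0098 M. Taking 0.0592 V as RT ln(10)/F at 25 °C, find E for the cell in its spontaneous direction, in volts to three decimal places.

+1.631 V

H⁺/H₂ is the cathode (higher E°), Al³⁺/Al the anode: E°cell = +0.00 − (-1.63) = +1.63 V, n = 6.
Overall: 6 H⁺(aq) + 2 Al(s) → 3 H₂(g) + 2 Al³⁺(aq)
Q = P(H₂)^3·[Al³⁺]^2 / ([H⁺]^6); log Q = -0.064.
E = E° − (0.0592/n) log Q = +1.63 − (0.0592/6)(-0.064) = +1.631 V.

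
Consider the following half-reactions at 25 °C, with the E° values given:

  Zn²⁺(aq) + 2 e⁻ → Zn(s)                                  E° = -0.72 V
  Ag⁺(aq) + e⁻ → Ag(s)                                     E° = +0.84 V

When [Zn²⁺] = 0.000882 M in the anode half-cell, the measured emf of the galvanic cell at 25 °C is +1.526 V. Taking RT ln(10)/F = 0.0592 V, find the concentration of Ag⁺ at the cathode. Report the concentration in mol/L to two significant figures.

Ag⁺/Ag is the cathode, Zn²⁺/Zn the anode: E°cell = +1.56 V, n = 2.
Overall reaction: 2 Ag⁺(aq) + Zn(s) → 2 Ag(s) + Zn²⁺(aq); Q = [Zn²⁺]^1/[Ag⁺]^2.
From E = E° − (0.0592/n) log Q: log Q = (E° − E)·n/0.0592 = (+1.56 − (+1.526))·2/0.0592 = 1.1486.
So 2·log[Ag⁺] = 1·log(0.000882) − log Q = -3.0545 − (1.1486) = -4.2031; log[Ag⁺] = -4.2031 / 2 = -2.1016; [Ag⁺] = 10^(-2.1016) ≈ 0.0079 M.

0.0079 M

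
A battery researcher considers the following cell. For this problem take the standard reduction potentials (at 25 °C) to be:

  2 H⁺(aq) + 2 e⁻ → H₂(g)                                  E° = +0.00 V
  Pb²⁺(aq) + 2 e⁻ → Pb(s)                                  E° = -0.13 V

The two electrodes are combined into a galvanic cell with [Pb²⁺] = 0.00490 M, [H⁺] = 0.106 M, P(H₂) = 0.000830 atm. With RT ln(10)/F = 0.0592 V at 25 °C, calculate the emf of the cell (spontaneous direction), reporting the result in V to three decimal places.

+0.232 V

H⁺/H₂ is the cathode (higher E°), Pb²⁺/Pb the anode: E°cell = +0.00 − (-0.13) = +0.13 V, n = 2.
Overall: 2 H⁺(aq) + Pb(s) → H₂(g) + Pb²⁺(aq)
Q = P(H₂)·[Pb²⁺] / ([H⁺]^2); log Q = -3.441.
E = E° − (0.0592/n) log Q = +0.13 − (0.0592/2)(-3.441) = +0.232 V.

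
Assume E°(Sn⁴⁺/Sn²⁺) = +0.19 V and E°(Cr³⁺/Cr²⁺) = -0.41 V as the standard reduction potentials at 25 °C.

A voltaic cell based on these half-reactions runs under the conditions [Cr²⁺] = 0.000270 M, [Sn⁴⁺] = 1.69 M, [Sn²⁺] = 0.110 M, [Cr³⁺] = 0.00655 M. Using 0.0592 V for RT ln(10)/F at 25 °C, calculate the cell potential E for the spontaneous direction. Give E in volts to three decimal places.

+0.553 V

Sn⁴⁺/Sn²⁺ is the cathode (higher E°), Cr³⁺/Cr²⁺ the anode: E°cell = +0.19 − (-0.41) = +0.60 V, n = 2.
Overall: Sn⁴⁺(aq) + 2 Cr²⁺(aq) → Sn²⁺(aq) + 2 Cr³⁺(aq)
Q = [Sn²⁺]·[Cr³⁺]^2 / ([Sn⁴⁺]·[Cr²⁺]^2); log Q = 1.583.
E = E° − (0.0592/n) log Q = +0.60 − (0.0592/2)(1.583) = +0.553 V.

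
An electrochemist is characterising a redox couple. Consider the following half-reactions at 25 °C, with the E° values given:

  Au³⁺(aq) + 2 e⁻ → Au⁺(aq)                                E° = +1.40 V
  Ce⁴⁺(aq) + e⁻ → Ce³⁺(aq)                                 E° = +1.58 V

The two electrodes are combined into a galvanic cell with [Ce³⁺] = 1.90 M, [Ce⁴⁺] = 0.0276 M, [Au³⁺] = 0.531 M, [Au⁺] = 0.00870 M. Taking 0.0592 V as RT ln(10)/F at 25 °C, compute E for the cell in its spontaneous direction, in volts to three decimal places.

Ce⁴⁺/Ce³⁺ is the cathode (higher E°), Au³⁺/Au⁺ the anode: E°cell = +1.58 − (+1.40) = +0.18 V, n = 2.
Overall: 2 Ce⁴⁺(aq) + Au⁺(aq) → 2 Ce³⁺(aq) + Au³⁺(aq)
Q = [Ce³⁺]^2·[Au³⁺] / ([Ce⁴⁺]^2·[Au⁺]); log Q = 5.461.
E = E° − (0.0592/n) log Q = +0.18 − (0.0592/2)(5.461) = +0.018 V.

+0.018 V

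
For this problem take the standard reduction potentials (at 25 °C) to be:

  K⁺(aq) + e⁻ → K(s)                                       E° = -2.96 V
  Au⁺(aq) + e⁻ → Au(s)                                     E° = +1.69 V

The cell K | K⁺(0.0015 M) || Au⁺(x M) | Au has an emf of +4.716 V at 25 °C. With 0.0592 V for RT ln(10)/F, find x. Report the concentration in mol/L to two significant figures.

0.020 M

Au⁺/Au is the cathode, K⁺/K the anode: E°cell = +4.65 V, n = 1.
Overall reaction: Au⁺(aq) + K(s) → Au(s) + K⁺(aq); Q = [K⁺]^1/[Au⁺]^1.
From E = E° − (0.0592/n) log Q: log Q = (E° − E)·n/0.0592 = (+4.65 − (+4.716))·1/0.0592 = -1.1149.
So 1·log[Au⁺] = 1·log(0.0015) − log Q = -2.8239 − (-1.1149) = -1.7090; [Au⁺] = 10^(-1.7090) ≈ 0.020 M.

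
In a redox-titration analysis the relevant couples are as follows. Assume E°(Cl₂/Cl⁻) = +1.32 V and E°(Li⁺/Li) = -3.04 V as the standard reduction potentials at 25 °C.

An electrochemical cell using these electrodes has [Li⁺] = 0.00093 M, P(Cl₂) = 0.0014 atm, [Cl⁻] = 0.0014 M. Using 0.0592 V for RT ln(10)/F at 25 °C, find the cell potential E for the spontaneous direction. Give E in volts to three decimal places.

+4.624 V

Cl₂/Cl⁻ is the cathode (higher E°), Li⁺/Li the anode: E°cell = +1.32 − (-3.04) = +4.36 V, n = 2.
Overall: Cl₂(g) + 2 Li(s) → 2 Cl⁻(aq) + 2 Li⁺(aq)
Q = [Cl⁻]^2·[Li⁺]^2 / (P(Cl₂)); log Q = -8.917.
E = E° − (0.0592/n) log Q = +4.36 − (0.0592/2)(-8.917) = +4.624 V.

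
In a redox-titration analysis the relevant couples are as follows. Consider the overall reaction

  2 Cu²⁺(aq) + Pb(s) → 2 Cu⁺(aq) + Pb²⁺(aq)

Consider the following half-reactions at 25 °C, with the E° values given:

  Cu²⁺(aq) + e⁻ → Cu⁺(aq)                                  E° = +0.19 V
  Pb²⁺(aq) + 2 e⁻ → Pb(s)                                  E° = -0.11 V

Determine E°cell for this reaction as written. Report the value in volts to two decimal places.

The Cu²⁺/Cu⁺ couple has the higher reduction potential, so it is the cathode; Pb²⁺/Pb is oxidised at the anode.
E°cell = E°(cathode) − E°(anode) = (+0.19) − (-0.11) = +0.30 V.

+0.30 V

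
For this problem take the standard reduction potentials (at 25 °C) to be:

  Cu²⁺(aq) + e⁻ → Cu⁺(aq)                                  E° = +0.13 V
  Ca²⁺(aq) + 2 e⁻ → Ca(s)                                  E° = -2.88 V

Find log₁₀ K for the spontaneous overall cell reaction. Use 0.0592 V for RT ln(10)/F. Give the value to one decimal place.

101.7

Cathode: Cu²⁺/Cu⁺; anode: Ca²⁺/Ca. E°cell = +3.01 V, n = 2.
log K = nE°cell / 0.0592 = (2)(+3.01) / 0.0592 = 101.7.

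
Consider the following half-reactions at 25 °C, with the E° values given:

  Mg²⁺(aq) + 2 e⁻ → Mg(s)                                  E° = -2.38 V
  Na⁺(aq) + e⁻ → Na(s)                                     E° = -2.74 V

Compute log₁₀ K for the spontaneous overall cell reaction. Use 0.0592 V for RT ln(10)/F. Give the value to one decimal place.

12.2

Cathode: Mg²⁺/Mg; anode: Na⁺/Na. E°cell = +0.36 V, n = 2.
log K = nE°cell / 0.0592 = (2)(+0.36) / 0.0592 = 12.2.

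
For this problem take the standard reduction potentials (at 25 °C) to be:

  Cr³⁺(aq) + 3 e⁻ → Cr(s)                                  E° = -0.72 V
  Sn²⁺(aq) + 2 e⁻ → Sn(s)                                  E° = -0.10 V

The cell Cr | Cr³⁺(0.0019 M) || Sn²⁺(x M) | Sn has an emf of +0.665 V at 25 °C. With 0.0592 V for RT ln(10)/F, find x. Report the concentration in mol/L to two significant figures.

0.51 M

Sn²⁺/Sn is the cathode, Cr³⁺/Cr the anode: E°cell = +0.62 V, n = 6.
Overall reaction: 3 Sn²⁺(aq) + 2 Cr(s) → 3 Sn(s) + 2 Cr³⁺(aq); Q = [Cr³⁺]^2/[Sn²⁺]^3.
From E = E° − (0.0592/n) log Q: log Q = (E° − E)·n/0.0592 = (+0.62 − (+0.665))·6/0.0592 = -4.5608.
So 3·log[Sn²⁺] = 2·log(0.0019) − log Q = -5.4425 − (-4.5608) = -0.8817; log[Sn²⁺] = -0.8817 / 3 = -0.2939; [Sn²⁺] = 10^(-0.2939) ≈ 0.51 M.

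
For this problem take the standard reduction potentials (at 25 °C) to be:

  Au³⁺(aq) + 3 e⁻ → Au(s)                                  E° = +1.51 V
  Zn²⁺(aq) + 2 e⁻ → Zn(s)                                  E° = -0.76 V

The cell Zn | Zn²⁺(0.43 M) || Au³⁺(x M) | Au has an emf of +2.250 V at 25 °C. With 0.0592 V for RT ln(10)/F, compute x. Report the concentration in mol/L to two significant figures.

Au³⁺/Au is the cathode, Zn²⁺/Zn the anode: E°cell = +2.27 V, n = 6.
Overall reaction: 2 Au³⁺(aq) + 3 Zn(s) → 2 Au(s) + 3 Zn²⁺(aq); Q = [Zn²⁺]^3/[Au³⁺]^2.
From E = E° − (0.0592/n) log Q: log Q = (E° − E)·n/0.0592 = (+2.27 − (+2.250))·6/0.0592 = 2.0270.
So 2·log[Au³⁺] = 3·log(0.43) − log Q = -1.0996 − (2.0270) = -3.1266; log[Au³⁺] = -3.1266 / 2 = -1.5633; [Au³⁺] = 10^(-1.5633) ≈ 0.027 M.

0.027 M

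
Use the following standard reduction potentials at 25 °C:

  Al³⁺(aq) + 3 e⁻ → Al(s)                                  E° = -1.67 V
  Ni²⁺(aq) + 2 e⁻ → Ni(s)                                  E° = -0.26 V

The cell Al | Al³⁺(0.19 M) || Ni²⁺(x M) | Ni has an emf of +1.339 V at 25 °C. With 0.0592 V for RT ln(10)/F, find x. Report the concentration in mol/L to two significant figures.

0.0013 M

Ni²⁺/Ni is the cathode, Al³⁺/Al the anode: E°cell = +1.41 V, n = 6.
Overall reaction: 3 Ni²⁺(aq) + 2 Al(s) → 3 Ni(s) + 2 Al³⁺(aq); Q = [Al³⁺]^2/[Ni²⁺]^3.
From E = E° − (0.0592/n) log Q: log Q = (E° − E)·n/0.0592 = (+1.41 − (+1.339))·6/0.0592 = 7.1959.
So 3·log[Ni²⁺] = 2·log(0.19) − log Q = -1.4425 − (7.1959) = -8.6384; log[Ni²⁺] = -8.6384 / 3 = -2.8795; [Ni²⁺] = 10^(-2.8795) ≈ 0.0013 M.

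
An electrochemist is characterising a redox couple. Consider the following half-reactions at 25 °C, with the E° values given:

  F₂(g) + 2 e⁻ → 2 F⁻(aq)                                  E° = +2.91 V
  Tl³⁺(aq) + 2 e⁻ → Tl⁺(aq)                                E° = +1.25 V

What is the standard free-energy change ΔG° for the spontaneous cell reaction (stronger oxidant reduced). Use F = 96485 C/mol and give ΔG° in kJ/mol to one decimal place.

-320.3 kJ/mol

F₂/F⁻ (E° = +2.91 V) is the cathode; Tl³⁺/Tl⁺ (E° = +1.25 V) is the anode, so E°cell = +1.66 V.
Balancing electrons gives n = 2 (lcm of 2 and 2).
ΔG° = −nFE° = −(2)(96485)(+1.66) = -320,330 J = -320.3 kJ/mol.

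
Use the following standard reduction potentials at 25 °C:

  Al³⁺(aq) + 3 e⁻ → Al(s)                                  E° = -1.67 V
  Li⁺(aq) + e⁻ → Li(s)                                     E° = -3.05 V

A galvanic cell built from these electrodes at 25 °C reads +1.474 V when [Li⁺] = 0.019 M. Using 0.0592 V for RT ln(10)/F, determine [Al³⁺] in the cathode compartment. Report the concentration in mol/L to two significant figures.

0.40 M

Al³⁺/Al is the cathode, Li⁺/Li the anode: E°cell = +1.38 V, n = 3.
Overall reaction: Al³⁺(aq) + 3 Li(s) → Al(s) + 3 Li⁺(aq); Q = [Li⁺]^3/[Al³⁺]^1.
From E = E° − (0.0592/n) log Q: log Q = (E° − E)·n/0.0592 = (+1.38 − (+1.474))·3/0.0592 = -4.7635.
So 1·log[Al³⁺] = 3·log(0.019) − log Q = -5.1637 − (-4.7635) = -0.4002; [Al³⁺] = 10^(-0.4002) ≈ 0.40 M.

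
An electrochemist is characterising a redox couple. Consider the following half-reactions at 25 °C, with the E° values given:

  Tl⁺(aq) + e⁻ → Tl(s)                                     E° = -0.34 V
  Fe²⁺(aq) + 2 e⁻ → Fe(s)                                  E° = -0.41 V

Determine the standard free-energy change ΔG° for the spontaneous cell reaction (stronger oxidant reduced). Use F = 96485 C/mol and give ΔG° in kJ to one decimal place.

Tl⁺/Tl (E° = -0.34 V) is the cathode; Fe²⁺/Fe (E° = -0.41 V) is the anode, so E°cell = +0.07 V.
Balancing electrons gives n = 2 (lcm of 1 and 2).
ΔG° = −nFE° = −(2)(96485)(+0.07) = -13,508 J = -13.5 kJ.

-13.5 kJ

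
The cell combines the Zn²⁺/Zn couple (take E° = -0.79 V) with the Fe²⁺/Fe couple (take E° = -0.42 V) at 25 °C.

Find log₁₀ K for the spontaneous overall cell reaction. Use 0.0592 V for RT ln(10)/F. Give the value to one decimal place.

12.5

Cathode: Fe²⁺/Fe; anode: Zn²⁺/Zn. E°cell = +0.37 V, n = 2.
log K = nE°cell / 0.0592 = (2)(+0.37) / 0.0592 = 12.5.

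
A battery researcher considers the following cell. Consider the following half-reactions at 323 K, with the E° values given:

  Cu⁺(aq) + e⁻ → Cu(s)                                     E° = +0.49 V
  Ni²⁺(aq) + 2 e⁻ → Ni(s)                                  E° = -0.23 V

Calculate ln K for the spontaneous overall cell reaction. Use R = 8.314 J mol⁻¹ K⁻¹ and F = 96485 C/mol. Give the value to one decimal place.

51.7

Cathode: Cu⁺/Cu; anode: Ni²⁺/Ni. E°cell = (+0.49) − (-0.23) = +0.72 V, with n = 2.
ΔG° = −nFE° = −RT ln K, so ln K = nFE°/(RT) = (2)(96485)(+0.72) / ((8.314)(323)) = 51.738.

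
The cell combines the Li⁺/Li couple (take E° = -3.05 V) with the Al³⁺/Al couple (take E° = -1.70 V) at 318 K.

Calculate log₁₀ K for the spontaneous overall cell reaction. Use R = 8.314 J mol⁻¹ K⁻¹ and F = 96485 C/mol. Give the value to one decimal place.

64.2

Cathode: Al³⁺/Al; anode: Li⁺/Li. E°cell = (-1.70) − (-3.05) = +1.35 V, with n = 3.
ΔG° = −nFE° = −RT ln K, so ln K = nFE°/(RT) = (3)(96485)(+1.35) / ((8.314)(318)) = 147.801.
log₁₀ K = 147.801 / ln 10 = 64.2.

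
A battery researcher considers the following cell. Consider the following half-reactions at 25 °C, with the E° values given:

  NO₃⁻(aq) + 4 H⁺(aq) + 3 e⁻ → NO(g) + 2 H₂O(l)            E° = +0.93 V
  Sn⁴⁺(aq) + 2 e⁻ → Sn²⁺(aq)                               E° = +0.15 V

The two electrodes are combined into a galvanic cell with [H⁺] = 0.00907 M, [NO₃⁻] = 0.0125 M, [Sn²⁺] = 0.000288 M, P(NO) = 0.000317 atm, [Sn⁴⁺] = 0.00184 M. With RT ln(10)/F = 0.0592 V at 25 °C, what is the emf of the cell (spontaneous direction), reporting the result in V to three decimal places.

+0.626 V

NO₃⁻/NO is the cathode (higher E°), Sn⁴⁺/Sn²⁺ the anode: E°cell = +0.93 − (+0.15) = +0.78 V, n = 6.
Overall: 2 NO₃⁻(aq) + 8 H⁺(aq) + 3 Sn²⁺(aq) → 2 NO(g) + 4 H₂O(l) + 3 Sn⁴⁺(aq)
Q = P(NO)^2·[Sn⁴⁺]^3 / ([NO₃⁻]^2·[H⁺]^8·[Sn²⁺]^3); log Q = 15.564.
E = E° − (0.0592/n) log Q = +0.78 − (0.0592/6)(15.564) = +0.626 V.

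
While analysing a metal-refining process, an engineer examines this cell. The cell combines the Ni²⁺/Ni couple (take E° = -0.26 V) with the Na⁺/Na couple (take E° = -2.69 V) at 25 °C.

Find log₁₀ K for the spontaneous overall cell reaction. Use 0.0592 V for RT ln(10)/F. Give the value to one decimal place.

Cathode: Ni²⁺/Ni; anode: Na⁺/Na. E°cell = +2.43 V, n = 2.
log K = nE°cell / 0.0592 = (2)(+2.43) / 0.0592 = 82.1.

82.1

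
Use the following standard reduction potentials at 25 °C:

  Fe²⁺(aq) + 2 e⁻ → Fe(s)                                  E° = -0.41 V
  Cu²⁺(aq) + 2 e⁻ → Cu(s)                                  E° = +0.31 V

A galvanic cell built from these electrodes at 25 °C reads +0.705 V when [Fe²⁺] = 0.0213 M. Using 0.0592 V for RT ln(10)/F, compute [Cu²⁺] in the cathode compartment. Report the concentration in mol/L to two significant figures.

0.0066 M

Cu²⁺/Cu is the cathode, Fe²⁺/Fe the anode: E°cell = +0.72 V, n = 2.
Overall reaction: Cu²⁺(aq) + Fe(s) → Cu(s) + Fe²⁺(aq); Q = [Fe²⁺]^1/[Cu²⁺]^1.
From E = E° − (0.0592/n) log Q: log Q = (E° − E)·n/0.0592 = (+0.72 − (+0.705))·2/0.0592 = 0.5068.
So 1·log[Cu²⁺] = 1·log(0.0213) − log Q = -1.6716 − (0.5068) = -2.1784; [Cu²⁺] = 10^(-2.1784) ≈ 0.0066 M.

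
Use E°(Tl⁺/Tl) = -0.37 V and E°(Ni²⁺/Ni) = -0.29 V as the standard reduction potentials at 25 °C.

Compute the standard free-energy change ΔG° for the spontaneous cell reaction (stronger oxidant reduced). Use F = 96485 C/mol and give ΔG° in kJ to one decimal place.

-15.4 kJ

Ni²⁺/Ni (E° = -0.29 V) is the cathode; Tl⁺/Tl (E° = -0.37 V) is the anode, so E°cell = +0.08 V.
Balancing electrons gives n = 2 (lcm of 2 and 1).
ΔG° = −nFE° = −(2)(96485)(+0.08) = -15,438 J = -15.4 kJ.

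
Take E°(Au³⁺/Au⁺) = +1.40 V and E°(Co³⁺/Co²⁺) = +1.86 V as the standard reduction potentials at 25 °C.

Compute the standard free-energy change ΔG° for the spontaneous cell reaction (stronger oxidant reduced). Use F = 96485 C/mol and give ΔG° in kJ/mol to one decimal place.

-88.8 kJ/mol

Co³⁺/Co²⁺ (E° = +1.86 V) is the cathode; Au³⁺/Au⁺ (E° = +1.40 V) is the anode, so E°cell = +0.46 V.
Balancing electrons gives n = 2 (lcm of 1 and 2).
ΔG° = −nFE° = −(2)(96485)(+0.46) = -88,766 J = -88.8 kJ/mol.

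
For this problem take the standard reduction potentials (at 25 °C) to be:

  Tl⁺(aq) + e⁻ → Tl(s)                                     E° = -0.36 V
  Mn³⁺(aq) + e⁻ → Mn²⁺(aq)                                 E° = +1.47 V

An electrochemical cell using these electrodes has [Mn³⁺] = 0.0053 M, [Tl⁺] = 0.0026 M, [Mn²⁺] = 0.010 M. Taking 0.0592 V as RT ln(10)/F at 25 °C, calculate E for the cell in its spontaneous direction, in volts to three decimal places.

Mn³⁺/Mn²⁺ is the cathode (higher E°), Tl⁺/Tl the anode: E°cell = +1.47 − (-0.36) = +1.83 V, n = 1.
Overall: Mn³⁺(aq) + Tl(s) → Mn²⁺(aq) + Tl⁺(aq)
Q = [Mn²⁺]·[Tl⁺] / ([Mn³⁺]); log Q = -2.309.
E = E° − (0.0592/n) log Q = +1.83 − (0.0592/1)(-2.309) = +1.967 V.

+1.967 V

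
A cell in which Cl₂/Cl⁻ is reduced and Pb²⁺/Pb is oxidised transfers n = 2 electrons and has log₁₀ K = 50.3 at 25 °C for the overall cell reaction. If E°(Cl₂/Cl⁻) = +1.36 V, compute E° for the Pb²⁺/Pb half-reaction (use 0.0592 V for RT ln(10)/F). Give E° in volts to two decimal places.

E°cell = (0.0592/n)·log K = (0.0592/2)(50.3) = +1.489 V.
Since Cl₂/Cl⁻ is the cathode and Pb²⁺/Pb the anode, E°cell = E°(Cl₂/Cl⁻) − E°(Pb²⁺/Pb).
So E°(Pb²⁺/Pb) = E°(Cl₂/Cl⁻) − E°cell = (+1.36) − (+1.489) = -0.13 V.

-0.13 V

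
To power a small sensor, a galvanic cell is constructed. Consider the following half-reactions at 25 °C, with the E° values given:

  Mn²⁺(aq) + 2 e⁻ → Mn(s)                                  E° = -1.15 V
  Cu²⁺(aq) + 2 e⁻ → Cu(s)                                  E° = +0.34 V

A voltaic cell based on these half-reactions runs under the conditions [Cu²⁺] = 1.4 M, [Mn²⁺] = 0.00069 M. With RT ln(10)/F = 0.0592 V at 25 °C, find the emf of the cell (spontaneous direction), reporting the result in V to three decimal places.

+1.588 V

Cu²⁺/Cu is the cathode (higher E°), Mn²⁺/Mn the anode: E°cell = +0.34 − (-1.15) = +1.49 V, n = 2.
Overall: Cu²⁺(aq) + Mn(s) → Cu(s) + Mn²⁺(aq)
Q = [Mn²⁺] / ([Cu²⁺]); log Q = -3.307.
E = E° − (0.0592/n) log Q = +1.49 − (0.0592/2)(-3.307) = +1.588 V.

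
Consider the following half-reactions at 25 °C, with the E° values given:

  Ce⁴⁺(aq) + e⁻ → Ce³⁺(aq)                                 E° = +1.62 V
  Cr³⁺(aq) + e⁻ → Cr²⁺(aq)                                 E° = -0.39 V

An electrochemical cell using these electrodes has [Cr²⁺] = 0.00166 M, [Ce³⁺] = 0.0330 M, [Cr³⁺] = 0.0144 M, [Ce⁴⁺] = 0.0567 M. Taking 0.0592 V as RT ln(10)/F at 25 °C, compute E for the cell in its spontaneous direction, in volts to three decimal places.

+1.968 V

Ce⁴⁺/Ce³⁺ is the cathode (higher E°), Cr³⁺/Cr²⁺ the anode: E°cell = +1.62 − (-0.39) = +2.01 V, n = 1.
Overall: Ce⁴⁺(aq) + Cr²⁺(aq) → Ce³⁺(aq) + Cr³⁺(aq)
Q = [Ce³⁺]·[Cr³⁺] / ([Ce⁴⁺]·[Cr²⁺]); log Q = 0.703.
E = E° − (0.0592/n) log Q = +2.01 − (0.0592/1)(0.703) = +1.968 V.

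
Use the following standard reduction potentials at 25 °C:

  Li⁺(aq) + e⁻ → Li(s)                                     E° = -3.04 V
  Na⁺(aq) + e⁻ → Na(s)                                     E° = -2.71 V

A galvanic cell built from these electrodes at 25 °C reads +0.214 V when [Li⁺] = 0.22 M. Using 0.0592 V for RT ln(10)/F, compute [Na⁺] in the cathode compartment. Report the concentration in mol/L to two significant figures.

0.0024 M

Na⁺/Na is the cathode, Li⁺/Li the anode: E°cell = +0.33 V, n = 1.
Overall reaction: Na⁺(aq) + Li(s) → Na(s) + Li⁺(aq); Q = [Li⁺]^1/[Na⁺]^1.
From E = E° − (0.0592/n) log Q: log Q = (E° − E)·n/0.0592 = (+0.33 − (+0.214))·1/0.0592 = 1.9595.
So 1·log[Na⁺] = 1·log(0.22) − log Q = -0.6576 − (1.9595) = -2.6171; [Na⁺] = 10^(-2.6171) ≈ 0.0024 M.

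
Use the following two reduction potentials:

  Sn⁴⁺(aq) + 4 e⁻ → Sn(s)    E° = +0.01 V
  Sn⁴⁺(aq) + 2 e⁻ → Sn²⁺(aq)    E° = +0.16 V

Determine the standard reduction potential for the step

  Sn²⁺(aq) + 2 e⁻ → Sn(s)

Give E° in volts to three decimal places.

Sequential free energies add, so n₃E°₃ = n₁E°₁ + n₂E°₂.
With n₃ = 4, and the known step contributing 2×(+0.16) V, the unknown satisfies 2·E° = 4×(+0.01) − 2×(+0.16) = -0.280.
E° = -0.280 / 2 = -0.140 V.

-0.140 V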